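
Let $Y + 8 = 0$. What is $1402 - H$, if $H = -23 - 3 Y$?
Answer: $1401$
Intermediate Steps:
$Y = -8$ ($Y = -8 + 0 = -8$)
$H = 1$ ($H = -23 - -24 = -23 + 24 = 1$)
$1402 - H = 1402 - 1 = 1401$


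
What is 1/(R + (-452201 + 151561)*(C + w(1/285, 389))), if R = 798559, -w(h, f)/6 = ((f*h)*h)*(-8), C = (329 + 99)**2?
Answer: -5415/298213300510087 ≈ -1.8158e-11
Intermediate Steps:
C = 183184 (C = 428**2 = 183184)
w(h, f) = 48*f*h**2 (w(h, f) = -6*(f*h)*h*(-8) = -6*f*h**2*(-8) = -(-48)*f*h**2 = 48*f*h**2)
1/(R + (-452201 + 151561)*(C + w(1/285, 389))) = 1/(798559 + (-452201 + 151561)*(183184 + 48*389*(1/285)**2)) = 1/(798559 - 300640*(183184 + 48*389*(1/285)**2)) = 1/(798559 - 300640*(183184 + 48*389*(1/81225))) = 1/(798559 - 300640*(183184 + 6224/27075)) = 1/(798559 - 300640*4959713024/27075) = 1/(798559 - 298217624707072/5415) = 1/(-298213300510087/5415) = -5415/298213300510087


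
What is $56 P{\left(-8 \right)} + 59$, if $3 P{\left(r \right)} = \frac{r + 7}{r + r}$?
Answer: $\frac{361}{6} \approx 60.167$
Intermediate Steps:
$P{\left(r \right)} = \frac{7 + r}{6 r}$ ($P{\left(r \right)} = \frac{\left(r + 7\right) \frac{1}{r + r}}{3} = \frac{\left(7 + r\right) \frac{1}{2 r}}{3} = \frac{\frac{1}{2} \frac{1}{r} \left(7 + r\right)}{3} = \frac{7 + r}{6 r}$)
$56 P{\left(-8 \right)} + 59 = 56 \frac{7 - 8}{6 \left(-8\right)} + 59 = 56 \cdot \frac{1}{6} \left(- \frac{1}{8}\right) \left(-1\right) + 59 = 56 \cdot \frac{1}{48} + 59 = \frac{7}{6} + 59 = \frac{361}{6}$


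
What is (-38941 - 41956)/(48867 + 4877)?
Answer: -80897/53744 ≈ -1.5052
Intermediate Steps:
(-38941 - 41956)/(48867 + 4877) = -80897/53744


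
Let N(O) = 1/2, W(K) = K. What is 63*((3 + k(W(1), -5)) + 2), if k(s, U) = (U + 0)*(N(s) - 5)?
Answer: 3465/2 ≈ 1732.5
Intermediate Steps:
N(O) = ½
k(s, U) = -9*U/2 (k(s, U) = (U + 0)*(½ - 5) = U*(-9/2) = -9*U/2)
63*((3 + k(W(1), -5)) + 2) = 63*((3 - 9/2*(-5)) + 2) = 63*((3 + 45/2) + 2) = 63*(51/2 + 2) = 63*(55/2) = 3465/2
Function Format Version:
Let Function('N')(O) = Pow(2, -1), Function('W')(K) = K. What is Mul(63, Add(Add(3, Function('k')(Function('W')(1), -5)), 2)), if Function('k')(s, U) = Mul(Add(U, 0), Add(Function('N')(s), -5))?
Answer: Rational(3465, 2) ≈ 1732.5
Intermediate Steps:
Function('N')(O) = Rational(1, 2)
Function('k')(s, U) = Mul(Rational(-9, 2), U) (Function('k')(s, U) = Mul(Add(U, 0), Add(Rational(1, 2), -5)) = Mul(U, Rational(-9, 2)) = Mul(Rational(-9, 2), U))
Mul(63, Add(Add(3, Function('k')(Function('W')(1), -5)), 2)) = Mul(63, Add(Add(3, Mul(Rational(-9, 2), -5)), 2)) = Mul(63, Add(Add(3, Rational(45, 2)), 2)) = Mul(63, Add(Rational(51, 2), 2)) = Mul(63, Rational(55, 2)) = Rational(3465, 2)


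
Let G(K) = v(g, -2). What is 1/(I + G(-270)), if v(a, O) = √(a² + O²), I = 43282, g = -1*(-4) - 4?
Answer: 1/43284 ≈ 2.3103e-5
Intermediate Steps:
g = 0 (g = 4 - 4 = 0)
v(a, O) = √(O² + a²)
G(K) = 2 (G(K) = √((-2)² + 0²) = √(4 + 0) = √4 = 2)
1/(I + G(-270)) = 1/(43282 + 2) = 1/43284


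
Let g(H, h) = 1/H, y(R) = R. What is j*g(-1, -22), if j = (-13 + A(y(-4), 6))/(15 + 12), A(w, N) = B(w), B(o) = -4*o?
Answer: -⅑ ≈ -0.11111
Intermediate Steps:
A(w, N) = -4*w
j = ⅑ (j = (-13 - 4*(-4))/(15 + 12) = (-13 + 16)/27 = 3*(1/27) = ⅑ ≈ 0.11111)
j*g(-1, -22) = (⅑)/(-1) = (⅑)*(-1) = -⅑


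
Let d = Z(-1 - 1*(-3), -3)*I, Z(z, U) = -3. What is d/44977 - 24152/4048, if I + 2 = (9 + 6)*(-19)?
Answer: -3301217/555082 ≈ -5.9473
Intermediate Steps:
I = -287 (I = -2 + (9 + 6)*(-19) = -2 + 15*(-19) = -2 - 285 = -287)
d = 861 (d = -3*(-287) = 861)
d/44977 - 24152/4048 = 861/44977 - 24152/4048 = 861*(1/44977) - 24152*1/4048 = 21/1097 - 3019/506 = -3301217/555082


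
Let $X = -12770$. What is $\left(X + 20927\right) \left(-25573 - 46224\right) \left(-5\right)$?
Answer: $2928240645$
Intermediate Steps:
$\left(X + 20927\right) \left(-25573 - 46224\right) \left(-5\right) = \left(-12770 + 20927\right) \left(-25573 - 46224\right) \left(-5\right) = 8157 \left(-71797\right) \left(-5\right) = \left(-585648129\right) \left(-5\right) = 2928240645$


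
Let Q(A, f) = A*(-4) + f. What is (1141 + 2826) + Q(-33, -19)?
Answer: 4080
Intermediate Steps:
Q(A, f) = f - 4*A (Q(A, f) = -4*A + f = f - 4*A)
(1141 + 2826) + Q(-33, -19) = (1141 + 2826) + (-19 - 4*(-33)) = 3967 + (-19 + 132) = 3967 + 113 = 4080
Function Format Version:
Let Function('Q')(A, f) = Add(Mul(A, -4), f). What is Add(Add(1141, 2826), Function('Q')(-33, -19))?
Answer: 4080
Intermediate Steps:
Function('Q')(A, f) = Add(f, Mul(-4, A)) (Function('Q')(A, f) = Add(Mul(-4, A), f) = Add(f, Mul(-4, A)))
Add(Add(1141, 2826), Function('Q')(-33, -19)) = Add(Add(1141, 2826), Add(-19, Mul(-4, -33))) = Add(3967, Add(-19, 132)) = Add(3967, 113) = 4080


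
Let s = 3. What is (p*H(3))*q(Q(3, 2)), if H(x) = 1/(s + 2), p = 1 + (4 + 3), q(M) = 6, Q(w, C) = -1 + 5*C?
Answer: 48/5 ≈ 9.6000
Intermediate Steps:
p = 8 (p = 1 + 7 = 8)
H(x) = 1/5 (H(x) = 1/(3 + 2) = 1/5)
(p*H(3))*q(Q(3, 2)) = (8*(1/5))*6 = (8/5)*6 = 48/5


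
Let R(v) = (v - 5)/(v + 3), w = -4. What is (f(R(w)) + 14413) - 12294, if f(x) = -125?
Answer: 1994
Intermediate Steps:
R(v) = (-5 + v)/(3 + v)
(f(R(w)) + 14413) - 12294 = (-125 + 14413) - 12294 = 14288 - 12294 = 1994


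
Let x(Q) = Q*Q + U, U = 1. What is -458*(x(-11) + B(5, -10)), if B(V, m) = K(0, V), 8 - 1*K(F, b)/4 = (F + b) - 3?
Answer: -66868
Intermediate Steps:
K(F, b) = 44 - 4*F - 4*b (K(F, b) = 32 - 4*((F + b) - 3) = 32 - 4*(-3 + F + b) = 32 + (12 - 4*F - 4*b) = 44 - 4*F - 4*b)
B(V, m) = 44 - 4*V (B(V, m) = 44 - 4*0 - 4*V = 44 + 0 - 4*V = 44 - 4*V)
x(Q) = 1 + Q² (x(Q) = Q*Q + 1 = Q² + 1 = 1 + Q²)
-458*(x(-11) + B(5, -10)) = -458*((1 + (-11)²) + (44 - 4*5)) = -458*((1 + 121) + (44 - 20)) = -458*(122 + 24) = -458*146 = -66868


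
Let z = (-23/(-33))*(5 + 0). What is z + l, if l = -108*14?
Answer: -49781/33 ≈ -1508.5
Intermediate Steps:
l = -1512
z = 115/33 (z = -23*(-1/33)*5 = (23/33)*5 = 115/33 ≈ 3.4848)
z + l = 115/33 - 1512 = -49781/33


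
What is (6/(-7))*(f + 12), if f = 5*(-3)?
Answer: 18/7 ≈ 2.5714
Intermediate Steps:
f = -15
(6/(-7))*(f + 12) = (6/(-7))*(-15 + 12) = (6*(-⅐))*(-3) = -6/7*(-3) = 18/7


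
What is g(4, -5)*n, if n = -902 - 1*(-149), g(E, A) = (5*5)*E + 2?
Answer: -76806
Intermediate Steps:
g(E, A) = 2 + 25*E (g(E, A) = 25*E + 2 = 2 + 25*E)
n = -753 (n = -902 + 149 = -753)
g(4, -5)*n = (2 + 25*4)*(-753) = (2 + 100)*(-753) = 102*(-753) = -76806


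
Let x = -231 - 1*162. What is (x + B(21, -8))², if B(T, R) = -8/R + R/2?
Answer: 156816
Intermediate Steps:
B(T, R) = R/2 - 8/R (B(T, R) = -8/R + R*(½) = -8/R + R/2 = R/2 - 8/R)
x = -393 (x = -231 - 162 = -393)
(x + B(21, -8))² = (-393 + ((½)*(-8) - 8/(-8)))² = (-393 + (-4 - 8*(-⅛)))² = (-393 + (-4 + 1))² = (-393 - 3)² = (-396)² = 156816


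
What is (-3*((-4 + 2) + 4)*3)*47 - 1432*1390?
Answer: -1991326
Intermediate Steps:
(-3*((-4 + 2) + 4)*3)*47 - 1432*1390 = (-3*(-2 + 4)*3)*47 - 1990480 = (-3*2*3)*47 - 1990480 = -6*3*47 - 1990480 = -18*47 - 1990480 = -846 - 1990480 = -1991326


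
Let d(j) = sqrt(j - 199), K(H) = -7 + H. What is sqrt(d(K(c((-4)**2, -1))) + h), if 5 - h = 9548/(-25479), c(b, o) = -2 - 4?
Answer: sqrt(387685633 + 144262098*I*sqrt(53))/8493 ≈ 3.2323 + 2.2523*I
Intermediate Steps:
c(b, o) = -6
h = 136943/25479 (h = 5 - 9548/(-25479) = 5 - 9548*(-1)/25479 = 5 - 1*(-9548/25479) = 5 + 9548/25479 = 136943/25479 ≈ 5.3747)
d(j) = sqrt(-199 + j)
sqrt(d(K(c((-4)**2, -1))) + h) = sqrt(sqrt(-199 + (-7 - 6)) + 136943/25479) = sqrt(sqrt(-199 - 13) + 136943/25479) = sqrt(sqrt(-212) + 136943/25479) = sqrt(2*I*sqrt(53) + 136943/25479) = sqrt(136943/25479 + 2*I*sqrt(53))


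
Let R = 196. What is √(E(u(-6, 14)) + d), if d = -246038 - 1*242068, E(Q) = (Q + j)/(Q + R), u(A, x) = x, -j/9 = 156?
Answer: I*√215257665/21 ≈ 698.65*I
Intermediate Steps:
j = -1404 (j = -9*156 = -1404)
E(Q) = (-1404 + Q)/(196 + Q) (E(Q) = (Q - 1404)/(Q + 196) = (-1404 + Q)/(196 + Q))
d = -488106 (d = -246038 - 242068 = -488106)
√(E(u(-6, 14)) + d) = √((-1404 + 14)/(196 + 14) - 488106) = √(-1390/210 - 488106) = √((1/210)*(-1390) - 488106) = √(-139/21 - 488106) = √(-10250365/21) = I*√215257665/21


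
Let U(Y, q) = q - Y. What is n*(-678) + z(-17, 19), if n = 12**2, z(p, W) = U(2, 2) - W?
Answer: -97651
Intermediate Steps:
z(p, W) = -W (z(p, W) = (2 - 1*2) - W = (2 - 2) - W = 0 - W = -W)
n = 144
n*(-678) + z(-17, 19) = 144*(-678) - 1*19 = -97632 - 19 = -97651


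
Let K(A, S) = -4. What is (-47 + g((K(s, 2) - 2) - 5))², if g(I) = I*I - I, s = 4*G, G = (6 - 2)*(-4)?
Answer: 7225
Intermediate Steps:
G = -16 (G = 4*(-4) = -16)
s = -64 (s = 4*(-16) = -64)
g(I) = I² - I
(-47 + g((K(s, 2) - 2) - 5))² = (-47 + ((-4 - 2) - 5)*(-1 + ((-4 - 2) - 5)))² = (-47 + (-6 - 5)*(-1 + (-6 - 5)))² = (-47 - 11*(-1 - 11))² = (-47 - 11*(-12))² = (-47 + 132)² = 85² = 7225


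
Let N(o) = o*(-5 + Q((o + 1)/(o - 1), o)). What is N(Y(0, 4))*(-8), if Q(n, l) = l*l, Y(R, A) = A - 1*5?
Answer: -32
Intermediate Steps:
Y(R, A) = -5 + A (Y(R, A) = A - 5 = -5 + A)
Q(n, l) = l²
N(o) = o*(-5 + o²)
N(Y(0, 4))*(-8) = ((-5 + 4)*(-5 + (-5 + 4)²))*(-8) = -(-5 + (-1)²)*(-8) = -(-5 + 1)*(-8) = -1*(-4)*(-8) = 4*(-8) = -32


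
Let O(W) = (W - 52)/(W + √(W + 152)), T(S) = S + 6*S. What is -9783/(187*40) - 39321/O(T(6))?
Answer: 1235298753/7480 + 39321*√194/10 ≈ 2.1991e+5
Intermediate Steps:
T(S) = 7*S
O(W) = (-52 + W)/(W + √(152 + W))
-9783/(187*40) - 39321/O(T(6)) = -9783/(187*40) - 39321*(7*6 + √(152 + 7*6))/(-52 + 7*6) = -9783/7480 - 39321*(42 + √(152 + 42))/(-52 + 42) = -9783*1/7480 - (-825741/5 - 39321*√194/10) = -9783/7480 - (-825741/5 - 39321*√194/10) = -9783/7480 - 39321*(-21/5 - √194/10) = -9783/7480 + (825741/5 + 39321*√194/10) = 1235298753/7480 + 39321*√194/10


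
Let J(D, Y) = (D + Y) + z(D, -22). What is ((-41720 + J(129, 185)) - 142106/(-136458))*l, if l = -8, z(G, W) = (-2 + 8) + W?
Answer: 22608884680/68229 ≈ 3.3137e+5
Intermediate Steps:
z(G, W) = 6 + W
J(D, Y) = -16 + D + Y (J(D, Y) = (D + Y) + (6 - 22) = (D + Y) - 16 = -16 + D + Y)
((-41720 + J(129, 185)) - 142106/(-136458))*l = ((-41720 + (-16 + 129 + 185)) - 142106/(-136458))*(-8) = ((-41720 + 298) - 142106*(-1/136458))*(-8) = (-41422 + 71053/68229)*(-8) = -2826110585/68229*(-8) = 22608884680/68229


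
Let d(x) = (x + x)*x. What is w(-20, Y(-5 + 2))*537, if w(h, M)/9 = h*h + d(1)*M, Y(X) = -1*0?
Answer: 1933200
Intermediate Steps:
d(x) = 2*x² (d(x) = (2*x)*x = 2*x²)
Y(X) = 0
w(h, M) = 9*h² + 18*M (w(h, M) = 9*(h*h + (2*1²)*M) = 9*(h² + (2*1)*M) = 9*(h² + 2*M) = 9*h² + 18*M)
w(-20, Y(-5 + 2))*537 = (9*(-20)² + 18*0)*537 = (9*400 + 0)*537 = (3600 + 0)*537 = 3600*537 = 1933200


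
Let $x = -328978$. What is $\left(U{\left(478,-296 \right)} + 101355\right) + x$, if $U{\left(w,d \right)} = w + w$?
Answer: $-226667$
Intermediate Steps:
$U{\left(w,d \right)} = 2 w$
$\left(U{\left(478,-296 \right)} + 101355\right) + x = \left(2 \cdot 478 + 101355\right) - 328978 = \left(956 + 101355\right) - 328978 = 102311 - 328978 = -226667$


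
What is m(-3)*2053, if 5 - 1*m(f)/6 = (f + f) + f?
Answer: 172452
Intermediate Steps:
m(f) = 30 - 18*f (m(f) = 30 - 6*((f + f) + f) = 30 - 6*(2*f + f) = 30 - 18*f)
m(-3)*2053 = (30 - 18*(-3))*2053 = (30 + 54)*2053 = 84*2053 = 172452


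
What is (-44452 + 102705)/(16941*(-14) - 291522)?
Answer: -58253/528696 ≈ -0.11018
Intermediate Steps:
(-44452 + 102705)/(16941*(-14) - 291522) = 58253/(-237174 - 291522) = 58253/(-528696) = 58253*(-1/528696) = -58253/528696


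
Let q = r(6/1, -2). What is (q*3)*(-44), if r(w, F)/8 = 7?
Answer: -7392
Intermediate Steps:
r(w, F) = 56 (r(w, F) = 8*7 = 56)
q = 56
(q*3)*(-44) = (56*3)*(-44) = 168*(-44) = -7392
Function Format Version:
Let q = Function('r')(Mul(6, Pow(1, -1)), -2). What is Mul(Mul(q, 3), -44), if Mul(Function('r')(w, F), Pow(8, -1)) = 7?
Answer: -7392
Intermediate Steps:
Function('r')(w, F) = 56 (Function('r')(w, F) = Mul(8, 7) = 56)
q = 56
Mul(Mul(q, 3), -44) = Mul(Mul(56, 3), -44) = Mul(168, -44) = -7392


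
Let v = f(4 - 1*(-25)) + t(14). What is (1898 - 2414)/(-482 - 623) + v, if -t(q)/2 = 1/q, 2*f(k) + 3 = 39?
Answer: 141737/7735 ≈ 18.324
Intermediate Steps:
f(k) = 18 (f(k) = -3/2 + (½)*39 = -3/2 + 39/2 = 18)
t(q) = -2/q
v = 125/7 (v = 18 - 2/14 = 18 - 2*1/14 = 18 - ⅐ = 125/7 ≈ 17.857)
(1898 - 2414)/(-482 - 623) + v = (1898 - 2414)/(-482 - 623) + 125/7 = -516/(-1105) + 125/7 = -516*(-1/1105) + 125/7 = 516/1105 + 125/7 = 141737/7735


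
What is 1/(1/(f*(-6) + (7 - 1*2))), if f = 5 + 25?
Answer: -175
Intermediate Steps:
f = 30
1/(1/(f*(-6) + (7 - 1*2))) = 1/(1/(30*(-6) + (7 - 1*2))) = 1/(1/(-180 + (7 - 2))) = 1/(1/(-180 + 5)) = 1/(1/(-175)) = 1/(-1/175) = -175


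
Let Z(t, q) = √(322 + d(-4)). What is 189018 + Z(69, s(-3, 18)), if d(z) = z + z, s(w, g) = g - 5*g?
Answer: 189018 + √314 ≈ 1.8904e+5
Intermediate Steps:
s(w, g) = -4*g
d(z) = 2*z
Z(t, q) = √314 (Z(t, q) = √(322 + 2*(-4)) = √(322 - 8) = √314)
189018 + Z(69, s(-3, 18)) = 189018 + √314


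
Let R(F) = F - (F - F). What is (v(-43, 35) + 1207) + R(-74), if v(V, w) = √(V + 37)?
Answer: 1133 + I*√6 ≈ 1133.0 + 2.4495*I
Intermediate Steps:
R(F) = F (R(F) = F - 1*0 = F + 0 = F)
v(V, w) = √(37 + V)
(v(-43, 35) + 1207) + R(-74) = (√(37 - 43) + 1207) - 74 = (√(-6) + 1207) - 74 = (I*√6 + 1207) - 74 = (1207 + I*√6) - 74 = 1133 + I*√6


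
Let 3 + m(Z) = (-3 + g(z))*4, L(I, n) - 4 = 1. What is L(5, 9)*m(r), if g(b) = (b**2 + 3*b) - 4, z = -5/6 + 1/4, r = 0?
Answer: -6595/36 ≈ -183.19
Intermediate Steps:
L(I, n) = 5 (L(I, n) = 4 + 1 = 5)
z = -7/12 (z = -5*1/6 + 1*(1/4) = -5/6 + 1/4 = -7/12 ≈ -0.58333)
g(b) = -4 + b**2 + 3*b
m(Z) = -1319/36 (m(Z) = -3 + (-3 + (-4 + (-7/12)**2 + 3*(-7/12)))*4 = -3 + (-3 + (-4 + 49/144 - 7/4))*4 = -3 + (-3 - 779/144)*4 = -3 - 1211/144*4 = -3 - 1211/36 = -1319/36)
L(5, 9)*m(r) = 5*(-1319/36) = -6595/36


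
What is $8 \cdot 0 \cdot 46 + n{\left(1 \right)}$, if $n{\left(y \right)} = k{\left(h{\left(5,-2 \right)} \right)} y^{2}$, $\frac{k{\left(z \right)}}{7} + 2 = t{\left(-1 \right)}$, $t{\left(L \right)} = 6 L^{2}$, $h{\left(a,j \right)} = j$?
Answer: $28$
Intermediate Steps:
$k{\left(z \right)} = 28$ ($k{\left(z \right)} = -14 + 7 \cdot 6 \left(-1\right)^{2} = -14 + 7 \cdot 6 \cdot 1 = -14 + 7 \cdot 6 = -14 + 42 = 28$)
$n{\left(y \right)} = 28 y^{2}$
$8 \cdot 0 \cdot 46 + n{\left(1 \right)} = 8 \cdot 0 \cdot 46 + 28 \cdot 1^{2} = 0 \cdot 46 + 28 \cdot 1 = 0 + 28 = 28$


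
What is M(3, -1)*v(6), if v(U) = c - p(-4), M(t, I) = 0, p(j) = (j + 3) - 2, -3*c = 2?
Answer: 0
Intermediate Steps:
c = -⅔ (c = -⅓*2 = -⅔ ≈ -0.66667)
p(j) = 1 + j (p(j) = (3 + j) - 2 = 1 + j)
v(U) = 7/3 (v(U) = -⅔ - (1 - 4) = -⅔ - 1*(-3) = -⅔ + 3 = 7/3)
M(3, -1)*v(6) = 0*(7/3) = 0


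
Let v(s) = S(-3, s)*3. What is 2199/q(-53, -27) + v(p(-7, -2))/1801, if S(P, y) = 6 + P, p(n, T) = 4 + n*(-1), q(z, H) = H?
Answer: -1320052/16209 ≈ -81.439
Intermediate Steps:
p(n, T) = 4 - n
v(s) = 9 (v(s) = (6 - 3)*3 = 3*3 = 9)
2199/q(-53, -27) + v(p(-7, -2))/1801 = 2199/(-27) + 9/1801 = 2199*(-1/27) + 9*(1/1801) = -733/9 + 9/1801 = -1320052/16209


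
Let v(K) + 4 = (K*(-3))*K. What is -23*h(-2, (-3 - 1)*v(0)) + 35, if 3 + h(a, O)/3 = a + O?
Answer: -724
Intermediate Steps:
v(K) = -4 - 3*K² (v(K) = -4 + (K*(-3))*K = -4 + (-3*K)*K = -4 - 3*K²)
h(a, O) = -9 + 3*O + 3*a (h(a, O) = -9 + 3*(a + O) = -9 + 3*(O + a) = -9 + (3*O + 3*a) = -9 + 3*O + 3*a)
-23*h(-2, (-3 - 1)*v(0)) + 35 = -23*(-9 + 3*((-3 - 1)*(-4 - 3*0²)) + 3*(-2)) + 35 = -23*(-9 + 3*(-4*(-4 - 3*0)) - 6) + 35 = -23*(-9 + 3*(-4*(-4 + 0)) - 6) + 35 = -23*(-9 + 3*(-4*(-4)) - 6) + 35 = -23*(-9 + 3*16 - 6) + 35 = -23*(-9 + 48 - 6) + 35 = -23*33 + 35 = -759 + 35 = -724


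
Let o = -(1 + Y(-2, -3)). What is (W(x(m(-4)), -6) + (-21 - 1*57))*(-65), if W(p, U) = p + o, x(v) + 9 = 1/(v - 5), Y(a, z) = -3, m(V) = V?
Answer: 49790/9 ≈ 5532.2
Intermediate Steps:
x(v) = -9 + 1/(-5 + v) (x(v) = -9 + 1/(v - 5) = -9 + 1/(-5 + v))
o = 2 (o = -(1 - 3) = -1*(-2) = 2)
W(p, U) = 2 + p (W(p, U) = p + 2 = 2 + p)
(W(x(m(-4)), -6) + (-21 - 1*57))*(-65) = ((2 + (46 - 9*(-4))/(-5 - 4)) + (-21 - 1*57))*(-65) = ((2 + (46 + 36)/(-9)) + (-21 - 57))*(-65) = ((2 - 1/9*82) - 78)*(-65) = ((2 - 82/9) - 78)*(-65) = (-64/9 - 78)*(-65) = -766/9*(-65) = 49790/9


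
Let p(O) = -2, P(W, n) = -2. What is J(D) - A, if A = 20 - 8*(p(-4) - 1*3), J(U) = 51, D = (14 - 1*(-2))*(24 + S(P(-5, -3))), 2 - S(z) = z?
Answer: -9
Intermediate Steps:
S(z) = 2 - z
D = 448 (D = (14 - 1*(-2))*(24 + (2 - 1*(-2))) = (14 + 2)*(24 + (2 + 2)) = 16*(24 + 4) = 16*28 = 448)
A = 60 (A = 20 - 8*(-2 - 1*3) = 20 - 8*(-2 - 3) = 20 - 8*(-5) = 20 + 40 = 60)
J(D) - A = 51 - 1*60 = 51 - 60 = -9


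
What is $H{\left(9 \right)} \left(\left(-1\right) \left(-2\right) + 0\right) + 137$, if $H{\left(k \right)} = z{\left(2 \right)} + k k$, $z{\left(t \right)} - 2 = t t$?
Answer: $311$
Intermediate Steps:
$z{\left(t \right)} = 2 + t^{2}$ ($z{\left(t \right)} = 2 + t t = 2 + t^{2}$)
$H{\left(k \right)} = 6 + k^{2}$ ($H{\left(k \right)} = \left(2 + 2^{2}\right) + k k = \left(2 + 4\right) + k^{2} = 6 + k^{2}$)
$H{\left(9 \right)} \left(\left(-1\right) \left(-2\right) + 0\right) + 137 = \left(6 + 9^{2}\right) \left(\left(-1\right) \left(-2\right) + 0\right) + 137 = \left(6 + 81\right) \left(2 + 0\right) + 137 = 87 \cdot 2 + 137 = 174 + 137 = 311$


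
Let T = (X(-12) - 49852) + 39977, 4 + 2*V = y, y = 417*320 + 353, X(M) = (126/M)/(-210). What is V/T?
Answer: -1337890/197499 ≈ -6.7742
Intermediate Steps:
X(M) = -3/(5*M) (X(M) = (126/M)*(-1/210) = -3/(5*M))
y = 133793 (y = 133440 + 353 = 133793)
V = 133789/2 (V = -2 + (½)*133793 = -2 + 133793/2 = 133789/2 ≈ 66895.)
T = -197499/20 (T = (-⅗/(-12) - 49852) + 39977 = (-⅗*(-1/12) - 49852) + 39977 = (1/20 - 49852) + 39977 = -997039/20 + 39977 = -197499/20 ≈ -9875.0)
V/T = 133789/(2*(-197499/20)) = (133789/2)*(-20/197499) = -1337890/197499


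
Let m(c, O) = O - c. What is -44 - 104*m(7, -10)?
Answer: 1724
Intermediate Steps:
-44 - 104*m(7, -10) = -44 - 104*(-10 - 1*7) = -44 - 104*(-10 - 7) = -44 - 104*(-17) = -44 + 1768 = 1724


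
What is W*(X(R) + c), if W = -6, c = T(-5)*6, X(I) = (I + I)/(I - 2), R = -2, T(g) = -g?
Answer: -186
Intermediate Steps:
X(I) = 2*I/(-2 + I) (X(I) = (2*I)/(-2 + I) = 2*I/(-2 + I))
c = 30 (c = -1*(-5)*6 = 5*6 = 30)
W*(X(R) + c) = -6*(2*(-2)/(-2 - 2) + 30) = -6*(2*(-2)/(-4) + 30) = -6*(2*(-2)*(-1/4) + 30) = -6*(1 + 30) = -6*31 = -186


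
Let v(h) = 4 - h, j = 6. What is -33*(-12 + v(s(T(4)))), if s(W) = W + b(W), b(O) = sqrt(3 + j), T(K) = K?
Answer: 495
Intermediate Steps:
b(O) = 3 (b(O) = sqrt(3 + 6) = sqrt(9) = 3)
s(W) = 3 + W (s(W) = W + 3 = 3 + W)
-33*(-12 + v(s(T(4)))) = -33*(-12 + (4 - (3 + 4))) = -33*(-12 + (4 - 1*7)) = -33*(-12 + (4 - 7)) = -33*(-12 - 3) = -33*(-15) = 495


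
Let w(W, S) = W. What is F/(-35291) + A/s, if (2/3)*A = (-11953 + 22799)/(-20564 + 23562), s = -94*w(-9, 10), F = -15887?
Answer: 13622824825/29836281876 ≈ 0.45659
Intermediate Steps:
s = 846 (s = -94*(-9) = 846)
A = 16269/2998 (A = 3*((-11953 + 22799)/(-20564 + 23562))/2 = 3*(10846/2998)/2 = 3*(10846*(1/2998))/2 = (3/2)*(5423/1499) = 16269/2998 ≈ 5.4266)
F/(-35291) + A/s = -15887/(-35291) + (16269/2998)/846 = -15887*(-1/35291) + (16269/2998)*(1/846) = 15887/35291 + 5423/845436 = 13622824825/29836281876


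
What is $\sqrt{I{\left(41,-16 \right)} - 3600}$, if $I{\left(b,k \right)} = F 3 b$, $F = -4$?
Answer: $2 i \sqrt{1023} \approx 63.969 i$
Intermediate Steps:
$I{\left(b,k \right)} = - 12 b$ ($I{\left(b,k \right)} = \left(-4\right) 3 b = - 12 b$)
$\sqrt{I{\left(41,-16 \right)} - 3600} = \sqrt{\left(-12\right) 41 - 3600} = \sqrt{-492 - 3600} = \sqrt{-4092} = 2 i \sqrt{1023}$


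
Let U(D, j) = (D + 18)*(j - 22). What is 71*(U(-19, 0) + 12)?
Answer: 2414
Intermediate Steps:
U(D, j) = (-22 + j)*(18 + D) (U(D, j) = (18 + D)*(-22 + j) = (-22 + j)*(18 + D))
71*(U(-19, 0) + 12) = 71*((-396 - 22*(-19) + 18*0 - 19*0) + 12) = 71*((-396 + 418 + 0 + 0) + 12) = 71*(22 + 12) = 71*34 = 2414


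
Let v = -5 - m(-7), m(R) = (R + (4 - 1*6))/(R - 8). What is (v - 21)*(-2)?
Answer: 266/5 ≈ 53.200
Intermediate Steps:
m(R) = (-2 + R)/(-8 + R) (m(R) = (R + (4 - 6))/(-8 + R) = (R - 2)/(-8 + R) = (-2 + R)/(-8 + R))
v = -28/5 (v = -5 - (-2 - 7)/(-8 - 7) = -5 - (-9)/(-15) = -5 - (-1)*(-9)/15 = -5 - 1*3/5 = -5 - 3/5 = -28/5 ≈ -5.6000)
(v - 21)*(-2) = (-28/5 - 21)*(-2) = -133/5*(-2) = 266/5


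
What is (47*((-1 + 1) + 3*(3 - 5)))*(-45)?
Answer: 12690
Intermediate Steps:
(47*((-1 + 1) + 3*(3 - 5)))*(-45) = (47*(0 + 3*(-2)))*(-45) = (47*(0 - 6))*(-45) = (47*(-6))*(-45) = -282*(-45) = 12690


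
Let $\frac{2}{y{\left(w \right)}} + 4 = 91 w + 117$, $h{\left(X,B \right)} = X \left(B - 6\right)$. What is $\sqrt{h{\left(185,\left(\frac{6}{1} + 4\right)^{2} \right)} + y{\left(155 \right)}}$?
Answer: $\frac{\sqrt{878853757699}}{7109} \approx 131.87$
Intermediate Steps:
$h{\left(X,B \right)} = X \left(-6 + B\right)$
$y{\left(w \right)} = \frac{2}{113 + 91 w}$ ($y{\left(w \right)} = \frac{2}{-4 + \left(91 w + 117\right)} = \frac{2}{-4 + \left(117 + 91 w\right)} = \frac{2}{113 + 91 w}$)
$\sqrt{h{\left(185,\left(\frac{6}{1} + 4\right)^{2} \right)} + y{\left(155 \right)}} = \sqrt{185 \left(-6 + \left(\frac{6}{1} + 4\right)^{2}\right) + \frac{2}{113 + 91 \cdot 155}} = \sqrt{185 \left(-6 + \left(6 \cdot 1 + 4\right)^{2}\right) + \frac{2}{113 + 14105}} = \sqrt{185 \left(-6 + \left(6 + 4\right)^{2}\right) + \frac{2}{14218}} = \sqrt{185 \left(-6 + 10^{2}\right) + 2 \cdot \frac{1}{14218}} = \sqrt{185 \left(-6 + 100\right) + \frac{1}{7109}} = \sqrt{185 \cdot 94 + \frac{1}{7109}} = \sqrt{17390 + \frac{1}{7109}} = \sqrt{\frac{123625511}{7109}} = \frac{\sqrt{878853757699}}{7109}$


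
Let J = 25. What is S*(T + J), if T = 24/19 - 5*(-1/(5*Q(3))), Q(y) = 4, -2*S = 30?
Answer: -30225/76 ≈ -397.70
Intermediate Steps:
S = -15 (S = -½*30 = -15)
T = 115/76 (T = 24/19 - 5/(4*(-5)) = 24*(1/19) - 5/(-20) = 24/19 - 5*(-1/20) = 24/19 + ¼ = 115/76 ≈ 1.5132)
S*(T + J) = -15*(115/76 + 25) = -15*2015/76 = -30225/76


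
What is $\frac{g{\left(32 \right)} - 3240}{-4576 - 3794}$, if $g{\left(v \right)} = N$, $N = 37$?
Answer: $\frac{3203}{8370} \approx 0.38268$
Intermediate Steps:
$g{\left(v \right)} = 37$
$\frac{g{\left(32 \right)} - 3240}{-4576 - 3794} = \frac{37 - 3240}{-4576 - 3794} = - \frac{3203}{-8370} = \left(-3203\right) \left(- \frac{1}{8370}\right) = \frac{3203}{8370}$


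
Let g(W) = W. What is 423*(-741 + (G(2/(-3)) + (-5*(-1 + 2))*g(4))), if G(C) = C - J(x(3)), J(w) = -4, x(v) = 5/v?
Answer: -320493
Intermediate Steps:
G(C) = 4 + C (G(C) = C - 1*(-4) = C + 4 = 4 + C)
423*(-741 + (G(2/(-3)) + (-5*(-1 + 2))*g(4))) = 423*(-741 + ((4 + 2/(-3)) - 5*(-1 + 2)*4)) = 423*(-741 + ((4 + 2*(-⅓)) - 5*1*4)) = 423*(-741 + ((4 - ⅔) - 5*4)) = 423*(-741 + (10/3 - 20)) = 423*(-741 - 50/3) = 423*(-2273/3) = -320493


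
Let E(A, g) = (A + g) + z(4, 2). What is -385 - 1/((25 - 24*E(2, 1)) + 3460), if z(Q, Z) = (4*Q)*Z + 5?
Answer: -972126/2525 ≈ -385.00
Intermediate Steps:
z(Q, Z) = 5 + 4*Q*Z (z(Q, Z) = 4*Q*Z + 5 = 5 + 4*Q*Z)
E(A, g) = 37 + A + g (E(A, g) = (A + g) + (5 + 4*4*2) = (A + g) + (5 + 32) = (A + g) + 37 = 37 + A + g)
-385 - 1/((25 - 24*E(2, 1)) + 3460) = -385 - 1/((25 - 24*(37 + 2 + 1)) + 3460) = -385 - 1/((25 - 24*40) + 3460) = -385 - 1/((25 - 960) + 3460) = -385 - 1/(-935 + 3460) = -385 - 1/2525 = -972126/2525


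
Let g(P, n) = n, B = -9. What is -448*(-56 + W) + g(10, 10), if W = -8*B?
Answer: -7158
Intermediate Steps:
W = 72 (W = -8*(-9) = 72)
-448*(-56 + W) + g(10, 10) = -448*(-56 + 72) + 10 = -448*16 + 10 = -7168 + 10 = -7158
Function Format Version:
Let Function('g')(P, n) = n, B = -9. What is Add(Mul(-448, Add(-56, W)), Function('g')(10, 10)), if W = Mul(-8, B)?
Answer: -7158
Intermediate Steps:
W = 72 (W = Mul(-8, -9) = 72)
Add(Mul(-448, Add(-56, W)), Function('g')(10, 10)) = Add(Mul(-448, Add(-56, 72)), 10) = Add(Mul(-448, 16), 10) = Add(-7168, 10) = -7158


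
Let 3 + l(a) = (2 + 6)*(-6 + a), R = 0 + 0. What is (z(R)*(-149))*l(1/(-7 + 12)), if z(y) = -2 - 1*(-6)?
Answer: 147212/5 ≈ 29442.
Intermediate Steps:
R = 0
l(a) = -51 + 8*a (l(a) = -3 + (2 + 6)*(-6 + a) = -3 + 8*(-6 + a) = -3 + (-48 + 8*a) = -51 + 8*a)
z(y) = 4 (z(y) = -2 + 6 = 4)
(z(R)*(-149))*l(1/(-7 + 12)) = (4*(-149))*(-51 + 8/(-7 + 12)) = -596*(-51 + 8/5) = -596*(-247/5) = 147212/5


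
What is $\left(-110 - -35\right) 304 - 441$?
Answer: $-23241$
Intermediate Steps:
$\left(-110 - -35\right) 304 - 441 = \left(-110 + 35\right) 304 - 441 = \left(-75\right) 304 - 441 = -22800 - 441 = -23241$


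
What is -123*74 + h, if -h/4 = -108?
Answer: -8670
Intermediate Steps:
h = 432 (h = -4*(-108) = 432)
-123*74 + h = -123*74 + 432 = -9102 + 432 = -8670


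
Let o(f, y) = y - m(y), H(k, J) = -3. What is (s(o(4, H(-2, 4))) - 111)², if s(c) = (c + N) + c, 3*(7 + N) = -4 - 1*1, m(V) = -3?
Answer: 128881/9 ≈ 14320.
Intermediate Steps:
o(f, y) = 3 + y (o(f, y) = y - 1*(-3) = y + 3 = 3 + y)
N = -26/3 (N = -7 + (-4 - 1*1)/3 = -7 + (-4 - 1)/3 = -7 + (⅓)*(-5) = -7 - 5/3 = -26/3 ≈ -8.6667)
s(c) = -26/3 + 2*c (s(c) = (c - 26/3) + c = (-26/3 + c) + c = -26/3 + 2*c)
(s(o(4, H(-2, 4))) - 111)² = ((-26/3 + 2*(3 - 3)) - 111)² = ((-26/3 + 2*0) - 111)² = ((-26/3 + 0) - 111)² = (-26/3 - 111)² = (-359/3)² = 128881/9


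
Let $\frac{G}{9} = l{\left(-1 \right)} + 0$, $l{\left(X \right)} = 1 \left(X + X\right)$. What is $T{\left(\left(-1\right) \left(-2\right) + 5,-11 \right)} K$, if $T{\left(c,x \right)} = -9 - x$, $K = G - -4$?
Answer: $-28$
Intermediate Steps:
$l{\left(X \right)} = 2 X$ ($l{\left(X \right)} = 1 \cdot 2 X = 2 X$)
$G = -18$ ($G = 9 \left(2 \left(-1\right) + 0\right) = 9 \left(-2 + 0\right) = 9 \left(-2\right) = -18$)
$K = -14$ ($K = -18 - -4 = -18 + 4 = -14$)
$T{\left(\left(-1\right) \left(-2\right) + 5,-11 \right)} K = \left(-9 - -11\right) \left(-14\right) = \left(-9 + 11\right) \left(-14\right) = 2 \left(-14\right) = -28$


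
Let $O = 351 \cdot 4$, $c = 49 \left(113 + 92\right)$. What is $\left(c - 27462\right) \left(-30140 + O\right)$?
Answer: $500494912$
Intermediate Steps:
$c = 10045$ ($c = 49 \cdot 205 = 10045$)
$O = 1404$
$\left(c - 27462\right) \left(-30140 + O\right) = \left(10045 - 27462\right) \left(-30140 + 1404\right) = \left(-17417\right) \left(-28736\right) = 500494912$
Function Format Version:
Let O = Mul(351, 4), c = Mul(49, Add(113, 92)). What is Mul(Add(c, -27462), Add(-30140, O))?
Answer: 500494912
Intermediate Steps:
c = 10045 (c = Mul(49, 205) = 10045)
O = 1404
Mul(Add(c, -27462), Add(-30140, O)) = Mul(Add(10045, -27462), Add(-30140, 1404)) = Mul(-17417, -28736) = 500494912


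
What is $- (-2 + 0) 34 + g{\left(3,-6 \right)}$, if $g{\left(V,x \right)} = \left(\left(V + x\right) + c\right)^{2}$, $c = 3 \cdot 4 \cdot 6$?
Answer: $4829$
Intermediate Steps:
$c = 72$ ($c = 12 \cdot 6 = 72$)
$g{\left(V,x \right)} = \left(72 + V + x\right)^{2}$ ($g{\left(V,x \right)} = \left(\left(V + x\right) + 72\right)^{2} = \left(72 + V + x\right)^{2}$)
$- (-2 + 0) 34 + g{\left(3,-6 \right)} = - (-2 + 0) 34 + \left(72 + 3 - 6\right)^{2} = \left(-1\right) \left(-2\right) 34 + 69^{2} = 2 \cdot 34 + 4761 = 68 + 4761 = 4829$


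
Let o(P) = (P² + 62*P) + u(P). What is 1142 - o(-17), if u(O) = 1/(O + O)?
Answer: 64839/34 ≈ 1907.0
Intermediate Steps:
u(O) = 1/(2*O)
o(P) = P² + 1/(2*P) + 62*P (o(P) = (P² + 62*P) + 1/(2*P) = P² + 1/(2*P) + 62*P)
1142 - o(-17) = 1142 - ((-17)² + (½)/(-17) + 62*(-17)) = 1142 - (289 + (½)*(-1/17) - 1054) = 1142 - (289 - 1/34 - 1054) = 1142 - 1*(-26011/34) = 1142 + 26011/34 = 64839/34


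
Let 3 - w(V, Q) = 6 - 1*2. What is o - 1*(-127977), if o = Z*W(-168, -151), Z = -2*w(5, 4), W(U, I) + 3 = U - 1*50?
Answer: 127535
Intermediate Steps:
W(U, I) = -53 + U (W(U, I) = -3 + (U - 1*50) = -3 + (U - 50) = -3 + (-50 + U) = -53 + U)
w(V, Q) = -1 (w(V, Q) = 3 - (6 - 1*2) = 3 - (6 - 2) = 3 - 1*4 = 3 - 4 = -1)
Z = 2 (Z = -2*(-1) = 2)
o = -442 (o = 2*(-53 - 168) = 2*(-221) = -442)
o - 1*(-127977) = -442 - 1*(-127977) = -442 + 127977 = 127535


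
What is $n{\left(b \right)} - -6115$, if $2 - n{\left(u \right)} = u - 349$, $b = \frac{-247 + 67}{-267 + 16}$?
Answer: $\frac{1622786}{251} \approx 6465.3$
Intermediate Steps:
$b = \frac{180}{251}$ ($b = - \frac{180}{-251} = \left(-180\right) \left(- \frac{1}{251}\right) = \frac{180}{251} \approx 0.71713$)
$n{\left(u \right)} = 351 - u$ ($n{\left(u \right)} = 2 - \left(u - 349\right) = 2 - \left(-349 + u\right) = 351 - u$)
$n{\left(b \right)} - -6115 = \left(351 - \frac{180}{251}\right) - -6115 = \left(351 - \frac{180}{251}\right) + 6115 = \frac{87921}{251} + 6115 = \frac{1622786}{251}$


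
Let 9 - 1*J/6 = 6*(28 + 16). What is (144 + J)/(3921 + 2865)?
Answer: -77/377 ≈ -0.20424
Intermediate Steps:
J = -1530 (J = 54 - 36*(28 + 16) = 54 - 36*44 = 54 - 6*264 = 54 - 1584 = -1530)
(144 + J)/(3921 + 2865) = (144 - 1530)/(3921 + 2865) = -1386/6786 = -1386*1/6786 = -77/377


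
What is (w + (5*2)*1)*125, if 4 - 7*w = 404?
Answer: -41250/7 ≈ -5892.9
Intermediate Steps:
w = -400/7 (w = 4/7 - ⅐*404 = 4/7 - 404/7 = -400/7 ≈ -57.143)
(w + (5*2)*1)*125 = (-400/7 + (5*2)*1)*125 = (-400/7 + 10*1)*125 = (-400/7 + 10)*125 = -330/7*125 = -41250/7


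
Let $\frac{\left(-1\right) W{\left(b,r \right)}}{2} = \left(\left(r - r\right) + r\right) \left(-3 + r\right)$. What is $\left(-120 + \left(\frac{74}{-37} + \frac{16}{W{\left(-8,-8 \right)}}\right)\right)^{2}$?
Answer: $\frac{1803649}{121} \approx 14906.0$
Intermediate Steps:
$W{\left(b,r \right)} = - 2 r \left(-3 + r\right)$ ($W{\left(b,r \right)} = - 2 \left(\left(r - r\right) + r\right) \left(-3 + r\right) = - 2 \left(0 + r\right) \left(-3 + r\right) = - 2 r \left(-3 + r\right)$)
$\left(-120 + \left(\frac{74}{-37} + \frac{16}{W{\left(-8,-8 \right)}}\right)\right)^{2} = \left(-120 + \left(\frac{74}{-37} + \frac{16}{2 \left(-8\right) \left(3 - -8\right)}\right)\right)^{2} = \left(-120 + \left(74 \left(- \frac{1}{37}\right) + \frac{16}{2 \left(-8\right) \left(3 + 8\right)}\right)\right)^{2} = \left(-120 - \left(2 - \frac{16}{2 \left(-8\right) 11}\right)\right)^{2} = \left(-120 - \left(2 - \frac{16}{-176}\right)\right)^{2} = \left(-120 + \left(-2 + 16 \left(- \frac{1}{176}\right)\right)\right)^{2} = \left(-120 - \frac{23}{11}\right)^{2} = \left(- \frac{1343}{11}\right)^{2} = \frac{1803649}{121}$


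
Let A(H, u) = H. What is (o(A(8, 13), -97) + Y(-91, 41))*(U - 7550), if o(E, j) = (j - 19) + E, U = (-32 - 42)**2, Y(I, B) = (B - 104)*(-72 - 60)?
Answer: -17023392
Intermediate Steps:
Y(I, B) = 13728 - 132*B (Y(I, B) = (-104 + B)*(-132) = 13728 - 132*B)
U = 5476 (U = (-74)**2 = 5476)
o(E, j) = -19 + E + j (o(E, j) = (-19 + j) + E = -19 + E + j)
(o(A(8, 13), -97) + Y(-91, 41))*(U - 7550) = ((-19 + 8 - 97) + (13728 - 132*41))*(5476 - 7550) = (-108 + (13728 - 5412))*(-2074) = (-108 + 8316)*(-2074) = 8208*(-2074) = -17023392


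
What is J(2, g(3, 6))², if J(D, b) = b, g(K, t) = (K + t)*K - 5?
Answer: 484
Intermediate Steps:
g(K, t) = -5 + K*(K + t) (g(K, t) = K*(K + t) - 5 = -5 + K*(K + t))
J(2, g(3, 6))² = (-5 + 3² + 3*6)² = (-5 + 9 + 18)² = 22² = 484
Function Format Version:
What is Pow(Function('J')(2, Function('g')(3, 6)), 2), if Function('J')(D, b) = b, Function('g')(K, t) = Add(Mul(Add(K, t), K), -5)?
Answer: 484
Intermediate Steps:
Function('g')(K, t) = Add(-5, Mul(K, Add(K, t))) (Function('g')(K, t) = Add(Mul(K, Add(K, t)), -5) = Add(-5, Mul(K, Add(K, t))))
Pow(Function('J')(2, Function('g')(3, 6)), 2) = Pow(Add(-5, Pow(3, 2), Mul(3, 6)), 2) = Pow(Add(-5, 9, 18), 2) = Pow(22, 2) = 484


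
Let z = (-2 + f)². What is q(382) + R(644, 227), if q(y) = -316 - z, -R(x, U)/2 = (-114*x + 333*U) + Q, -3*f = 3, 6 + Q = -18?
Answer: -4627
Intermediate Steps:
Q = -24 (Q = -6 - 18 = -24)
f = -1 (f = -⅓*3 = -1)
R(x, U) = 48 - 666*U + 228*x (R(x, U) = -2*((-114*x + 333*U) - 24) = -2*(-24 - 114*x + 333*U) = 48 - 666*U + 228*x)
z = 9 (z = (-2 - 1)² = (-3)² = 9)
q(y) = -325 (q(y) = -316 - 1*9 = -316 - 9 = -325)
q(382) + R(644, 227) = -325 + (48 - 666*227 + 228*644) = -325 + (48 - 151182 + 146832) = -325 - 4302 = -4627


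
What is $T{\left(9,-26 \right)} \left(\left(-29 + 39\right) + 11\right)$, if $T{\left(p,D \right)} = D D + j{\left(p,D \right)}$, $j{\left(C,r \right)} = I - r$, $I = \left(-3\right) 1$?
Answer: $14679$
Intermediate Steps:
$I = -3$
$j{\left(C,r \right)} = -3 - r$
$T{\left(p,D \right)} = -3 + D^{2} - D$ ($T{\left(p,D \right)} = D D - \left(3 + D\right) = D^{2} - \left(3 + D\right) = -3 + D^{2} - D$)
$T{\left(9,-26 \right)} \left(\left(-29 + 39\right) + 11\right) = \left(-3 + \left(-26\right)^{2} - -26\right) \left(\left(-29 + 39\right) + 11\right) = \left(-3 + 676 + 26\right) \left(10 + 11\right) = 699 \cdot 21 = 14679$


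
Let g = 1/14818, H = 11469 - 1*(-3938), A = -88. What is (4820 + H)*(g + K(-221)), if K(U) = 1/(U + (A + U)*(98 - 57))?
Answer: -9749414/47751005 ≈ -0.20417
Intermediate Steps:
H = 15407 (H = 11469 + 3938 = 15407)
K(U) = 1/(-3608 + 42*U) (K(U) = 1/(U + (-88 + U)*(98 - 57)) = 1/(U + (-88 + U)*41) = 1/(U + (-3608 + 41*U)) = 1/(-3608 + 42*U))
g = 1/14818 ≈ 6.7485e-5
(4820 + H)*(g + K(-221)) = (4820 + 15407)*(1/14818 + 1/(2*(-1804 + 21*(-221)))) = 20227*(1/14818 + 1/(2*(-1804 - 4641))) = 20227*(1/14818 + (1/2)/(-6445)) = 20227*(1/14818 + (1/2)*(-1/6445)) = 20227*(1/14818 - 1/12890) = 20227*(-482/47751005) = -9749414/47751005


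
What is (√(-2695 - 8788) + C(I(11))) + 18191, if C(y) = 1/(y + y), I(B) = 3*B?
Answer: 1200607/66 + I*√11483 ≈ 18191.0 + 107.16*I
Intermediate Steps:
C(y) = 1/(2*y)
(√(-2695 - 8788) + C(I(11))) + 18191 = (√(-2695 - 8788) + 1/(2*((3*11)))) + 18191 = (√(-11483) + (½)/33) + 18191 = (I*√11483 + (½)*(1/33)) + 18191 = (I*√11483 + 1/66) + 18191 = (1/66 + I*√11483) + 18191 = 1200607/66 + I*√11483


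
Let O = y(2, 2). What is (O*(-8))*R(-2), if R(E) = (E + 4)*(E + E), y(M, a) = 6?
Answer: 384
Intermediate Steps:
R(E) = 2*E*(4 + E) (R(E) = (4 + E)*(2*E) = 2*E*(4 + E))
O = 6
(O*(-8))*R(-2) = (6*(-8))*(2*(-2)*(4 - 2)) = -96*(-2)*2 = -48*(-8) = 384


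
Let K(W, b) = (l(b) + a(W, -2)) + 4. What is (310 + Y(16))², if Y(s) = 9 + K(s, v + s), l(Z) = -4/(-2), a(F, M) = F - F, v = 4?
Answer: 105625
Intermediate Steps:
a(F, M) = 0
l(Z) = 2 (l(Z) = -4*(-½) = 2)
K(W, b) = 6 (K(W, b) = (2 + 0) + 4 = 2 + 4 = 6)
Y(s) = 15 (Y(s) = 9 + 6 = 15)
(310 + Y(16))² = (310 + 15)² = 325² = 105625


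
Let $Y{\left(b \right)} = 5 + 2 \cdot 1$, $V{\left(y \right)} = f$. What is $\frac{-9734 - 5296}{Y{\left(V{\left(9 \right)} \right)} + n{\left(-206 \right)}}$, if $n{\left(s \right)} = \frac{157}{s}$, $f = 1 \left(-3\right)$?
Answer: $- \frac{619236}{257} \approx -2409.5$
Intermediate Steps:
$f = -3$
$V{\left(y \right)} = -3$
$Y{\left(b \right)} = 7$ ($Y{\left(b \right)} = 5 + 2 = 7$)
$\frac{-9734 - 5296}{Y{\left(V{\left(9 \right)} \right)} + n{\left(-206 \right)}} = \frac{-9734 - 5296}{7 + \frac{157}{-206}} = - \frac{15030}{7 + 157 \left(- \frac{1}{206}\right)} = - \frac{15030}{7 - \frac{157}{206}} = - \frac{15030}{\frac{1285}{206}} = \left(-15030\right) \frac{206}{1285} = - \frac{619236}{257}$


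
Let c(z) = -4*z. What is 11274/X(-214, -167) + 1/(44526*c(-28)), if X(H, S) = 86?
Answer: 28111222987/214437216 ≈ 131.09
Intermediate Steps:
11274/X(-214, -167) + 1/(44526*c(-28)) = 11274/86 + 1/(44526*((-4*(-28)))) = 11274*(1/86) + (1/44526)/112 = 5637/43 + (1/44526)*(1/112) = 5637/43 + 1/4986912 = 28111222987/214437216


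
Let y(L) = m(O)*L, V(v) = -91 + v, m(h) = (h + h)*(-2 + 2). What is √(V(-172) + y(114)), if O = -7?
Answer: I*√263 ≈ 16.217*I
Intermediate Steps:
m(h) = 0 (m(h) = (2*h)*0 = 0)
y(L) = 0 (y(L) = 0*L = 0)
√(V(-172) + y(114)) = √((-91 - 172) + 0) = √(-263 + 0) = √(-263) = I*√263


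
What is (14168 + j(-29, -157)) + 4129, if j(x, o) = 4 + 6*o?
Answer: 17359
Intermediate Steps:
(14168 + j(-29, -157)) + 4129 = (14168 + (4 + 6*(-157))) + 4129 = (14168 + (4 - 942)) + 4129 = (14168 - 938) + 4129 = 13230 + 4129 = 17359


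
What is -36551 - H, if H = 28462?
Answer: -65013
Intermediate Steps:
-36551 - H = -36551 - 1*28462 = -36551 - 28462 = -65013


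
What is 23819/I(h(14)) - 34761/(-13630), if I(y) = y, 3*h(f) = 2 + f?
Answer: 487257543/109040 ≈ 4468.6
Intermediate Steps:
h(f) = ⅔ + f/3 (h(f) = (2 + f)/3 = ⅔ + f/3)
23819/I(h(14)) - 34761/(-13630) = 23819/(⅔ + (⅓)*14) - 34761/(-13630) = 23819/(⅔ + 14/3) - 34761*(-1/13630) = 23819/(16/3) + 34761/13630 = 23819*(3/16) + 34761/13630 = 71457/16 + 34761/13630 = 487257543/109040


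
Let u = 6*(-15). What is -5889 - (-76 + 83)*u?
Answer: -5259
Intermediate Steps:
u = -90
-5889 - (-76 + 83)*u = -5889 - (-76 + 83)*(-90) = -5889 - 7*(-90) = -5889 - 1*(-630) = -5889 + 630 = -5259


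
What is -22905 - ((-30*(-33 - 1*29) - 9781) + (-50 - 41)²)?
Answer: -23265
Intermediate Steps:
-22905 - ((-30*(-33 - 1*29) - 9781) + (-50 - 41)²) = -22905 - ((-30*(-33 - 29) - 9781) + (-91)²) = -22905 - ((-30*(-62) - 9781) + 8281) = -22905 - ((1860 - 9781) + 8281) = -22905 - (-7921 + 8281) = -22905 - 1*360 = -22905 - 360 = -23265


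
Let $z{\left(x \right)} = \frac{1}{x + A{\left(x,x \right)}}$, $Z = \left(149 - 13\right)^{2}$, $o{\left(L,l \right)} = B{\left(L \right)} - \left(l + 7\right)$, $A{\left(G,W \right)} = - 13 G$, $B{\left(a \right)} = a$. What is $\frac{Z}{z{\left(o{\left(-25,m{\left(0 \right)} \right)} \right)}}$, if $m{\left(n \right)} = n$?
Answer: $7102464$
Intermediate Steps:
$o{\left(L,l \right)} = -7 + L - l$ ($o{\left(L,l \right)} = L - \left(l + 7\right) = L - \left(7 + l\right) = -7 + L - l$)
$Z = 18496$ ($Z = 136^{2} = 18496$)
$z{\left(x \right)} = - \frac{1}{12 x}$ ($z{\left(x \right)} = \frac{1}{x - 13 x} = \frac{1}{\left(-12\right) x} = - \frac{1}{12 x}$)
$\frac{Z}{z{\left(o{\left(-25,m{\left(0 \right)} \right)} \right)}} = \frac{18496}{\left(- \frac{1}{12}\right) \frac{1}{-7 - 25 - 0}} = \frac{18496}{\left(- \frac{1}{12}\right) \frac{1}{-7 - 25 + 0}} = \frac{18496}{\left(- \frac{1}{12}\right) \frac{1}{-32}} = \frac{18496}{\left(- \frac{1}{12}\right) \left(- \frac{1}{32}\right)} = 18496 \frac{1}{\frac{1}{384}} = 18496 \cdot 384 = 7102464$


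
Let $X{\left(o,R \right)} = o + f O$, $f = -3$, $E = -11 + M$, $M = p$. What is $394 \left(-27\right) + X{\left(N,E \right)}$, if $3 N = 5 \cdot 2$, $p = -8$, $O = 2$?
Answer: $- \frac{31922}{3} \approx -10641.0$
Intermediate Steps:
$M = -8$
$E = -19$ ($E = -11 - 8 = -19$)
$N = \frac{10}{3}$ ($N = \frac{5 \cdot 2}{3} = \frac{1}{3} \cdot 10 = \frac{10}{3} \approx 3.3333$)
$X{\left(o,R \right)} = -6 + o$ ($X{\left(o,R \right)} = o - 6 = -6 + o$)
$394 \left(-27\right) + X{\left(N,E \right)} = 394 \left(-27\right) + \left(-6 + \frac{10}{3}\right) = -10638 - \frac{8}{3} = - \frac{31922}{3}$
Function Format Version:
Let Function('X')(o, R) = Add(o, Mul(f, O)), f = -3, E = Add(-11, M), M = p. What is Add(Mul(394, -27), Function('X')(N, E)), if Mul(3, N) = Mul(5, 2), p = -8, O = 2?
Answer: Rational(-31922, 3) ≈ -10641.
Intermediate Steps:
M = -8
E = -19 (E = Add(-11, -8) = -19)
N = Rational(10, 3) (N = Mul(Rational(1, 3), Mul(5, 2)) = Mul(Rational(1, 3), 10) = Rational(10, 3) ≈ 3.3333)
Function('X')(o, R) = Add(-6, o) (Function('X')(o, R) = Add(o, Mul(-3, 2)) = Add(o, -6) = Add(-6, o))
Add(Mul(394, -27), Function('X')(N, E)) = Add(Mul(394, -27), Add(-6, Rational(10, 3))) = Add(-10638, Rational(-8, 3)) = Rational(-31922, 3)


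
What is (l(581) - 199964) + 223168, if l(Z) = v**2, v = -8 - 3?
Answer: 23325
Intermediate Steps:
v = -11
l(Z) = 121 (l(Z) = (-11)**2 = 121)
(l(581) - 199964) + 223168 = (121 - 199964) + 223168 = -199843 + 223168 = 23325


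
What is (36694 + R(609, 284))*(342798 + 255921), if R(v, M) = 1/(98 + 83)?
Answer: 3976461091185/181 ≈ 2.1969e+10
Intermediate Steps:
R(v, M) = 1/181
(36694 + R(609, 284))*(342798 + 255921) = (36694 + 1/181)*(342798 + 255921) = (6641615/181)*598719 = 3976461091185/181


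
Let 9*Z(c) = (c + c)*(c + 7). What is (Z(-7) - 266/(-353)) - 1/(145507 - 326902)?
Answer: 48251423/64032435 ≈ 0.75355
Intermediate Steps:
Z(c) = 2*c*(7 + c)/9 (Z(c) = ((c + c)*(c + 7))/9 = ((2*c)*(7 + c))/9 = (2*c*(7 + c))/9 = 2*c*(7 + c)/9)
(Z(-7) - 266/(-353)) - 1/(145507 - 326902) = ((2/9)*(-7)*(7 - 7) - 266/(-353)) - 1/(145507 - 326902) = ((2/9)*(-7)*0 - 1/353*(-266)) - 1/(-181395) = (0 + 266/353) - 1*(-1/181395) = 266/353 + 1/181395 = 48251423/64032435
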